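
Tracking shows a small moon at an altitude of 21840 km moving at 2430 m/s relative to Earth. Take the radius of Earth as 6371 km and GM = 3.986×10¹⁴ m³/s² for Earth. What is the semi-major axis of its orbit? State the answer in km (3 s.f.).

r = 6371 + 21840 = 28211 km = 2.821×10⁷ m.
Specific orbital energy ε = v²/2 − μ/r = (2430)²/2 − 3.986×10¹⁴/2.821×10⁷ = -1.118×10⁷ J/kg.
Since ε = −μ/(2a), a = −μ/(2ε) = 1.783×10⁷ m = 17832 km.

a ≈ 17800 km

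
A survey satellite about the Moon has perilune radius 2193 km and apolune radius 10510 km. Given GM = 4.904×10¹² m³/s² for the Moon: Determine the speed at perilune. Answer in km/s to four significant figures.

Semi-major axis a = (r_p + r_a)/2 = 6351.5 km = 6.352×10⁶ m.
Vis-viva: v² = μ(2/r − 1/a) = 4.904×10¹² × (9.120×10⁻⁷ − 1.574×10⁻⁷) = 3.700×10⁶ m²/s².
v = 1924 m/s = 1.924 km/s.

v ≈ 1.924 km/s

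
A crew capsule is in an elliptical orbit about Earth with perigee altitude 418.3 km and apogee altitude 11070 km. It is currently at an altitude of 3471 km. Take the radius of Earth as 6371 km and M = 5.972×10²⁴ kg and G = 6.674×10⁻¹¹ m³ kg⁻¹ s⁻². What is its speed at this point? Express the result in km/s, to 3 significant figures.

v ≈ 6.94 km/s

μ = GM = 6.674×10⁻¹¹ × 5.972×10²⁴ = 3.986×10¹⁴ m³/s².
r_p = 6371 + 418.3 = 6789.3 km = 6.7893×10⁶ m.
r_a = 6371 + 11070 = 17441 km = 1.7441×10⁷ m.
r = 6371 + 3471 = 9842.0 km = 9.842×10⁶ m.
Semi-major axis a = (r_p + r_a)/2 = 12115 km = 1.212×10⁷ m.
Vis-viva: v² = μ(2/r − 1/a) = 3.986×10¹⁴ × (2.032×10⁻⁷ − 8.254×10⁻⁸) = 4.810×10⁷ m²/s².
v = 6935 m/s = 6.935 km/s.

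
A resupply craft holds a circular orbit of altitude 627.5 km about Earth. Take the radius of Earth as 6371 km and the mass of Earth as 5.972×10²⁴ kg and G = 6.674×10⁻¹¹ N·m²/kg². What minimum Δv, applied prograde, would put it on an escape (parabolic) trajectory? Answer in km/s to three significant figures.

Δv ≈ 3.13 km/s

μ = GM = 6.674×10⁻¹¹ × 5.972×10²⁴ = 3.986×10¹⁴ m³/s².
r = 6371 + 627.5 = 6998.5 km = 6.9985×10⁶ m.
Circular speed v_c = √(μ/r) = 7547 m/s.
Escape speed v_esc = √(2μ/r) = √2 × v_c = 10670 m/s.
Δv = v_esc − v_c = 3126 m/s = 3.126 km/s.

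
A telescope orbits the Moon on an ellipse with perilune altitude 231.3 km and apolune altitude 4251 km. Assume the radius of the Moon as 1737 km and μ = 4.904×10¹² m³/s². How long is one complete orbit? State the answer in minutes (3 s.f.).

T ≈ 375 minutes

r_p = 1737 + 231.3 = 1968.3 km = 1.9683×10⁶ m.
r_a = 1737 + 4251 = 5988.0 km = 5.9880×10⁶ m.
Semi-major axis a = (r_p + r_a)/2 = (1968.3 + 5988.0)/2 = 3978.2 km = 3.978×10⁶ m.
By Kepler's third law T = 2π√(a³/μ) = 2π × 3.583×10³ = 2.251×10⁴ s.
= 375.2 minutes.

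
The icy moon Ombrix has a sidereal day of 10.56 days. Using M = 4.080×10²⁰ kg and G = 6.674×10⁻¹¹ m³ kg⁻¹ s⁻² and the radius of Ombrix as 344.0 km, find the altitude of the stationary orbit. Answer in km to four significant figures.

h_sync ≈ 7968 km

μ = GM = 6.674×10⁻¹¹ × 4.080×10²⁰ = 2.723×10¹⁰ m³/s².
T = 10.56 days = 9.124×10⁵ s.
A synchronous orbit has period T, so by Kepler's third law a = (μT²/4π²)^(1/3).
μT²/4π² = 2.723×10¹⁰ × (9.124×10⁵)² / 39.48 = 5.742×10²⁰ m³.
a = 8.312×10⁶ m = 8311.5 km.
Altitude h = a − R = 8311.5 − 344.0 = 7967.5 km.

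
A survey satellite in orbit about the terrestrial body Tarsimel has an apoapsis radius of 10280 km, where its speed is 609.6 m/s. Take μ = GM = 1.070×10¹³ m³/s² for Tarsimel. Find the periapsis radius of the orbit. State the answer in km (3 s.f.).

r_a = 1.028×10⁷ m.
Specific energy ε = v²/2 − μ/r = -8.550×10⁵ J/kg, so a = −μ/(2ε) = 6.257×10⁶ m.
The apsides satisfy r_p + r_a = 2a, so the periapsis radius is 2a − r_a = 2.234×10⁶ m = 2233.9 km.

periapsis radius ≈ 2230 km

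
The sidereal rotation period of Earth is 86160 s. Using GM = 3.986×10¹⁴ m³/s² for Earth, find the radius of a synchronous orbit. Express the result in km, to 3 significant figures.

A synchronous orbit has period T, so by Kepler's third law a = (μT²/4π²)^(1/3).
μT²/4π² = 3.986×10¹⁴ × (8.616×10⁴)² / 39.48 = 7.495×10²² m³.
a = 4.216×10⁷ m = 42163 km.

r_sync ≈ 42200 km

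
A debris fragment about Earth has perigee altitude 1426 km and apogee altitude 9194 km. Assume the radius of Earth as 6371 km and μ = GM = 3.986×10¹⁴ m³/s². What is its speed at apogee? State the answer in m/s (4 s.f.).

v ≈ 4134 m/s

r_p = 6371 + 1426 = 7797.0 km = 7.7970×10⁶ m.
r_a = 6371 + 9194 = 15565 km = 1.5565×10⁷ m.
Semi-major axis a = (r_p + r_a)/2 = 11681 km = 1.168×10⁷ m.
Vis-viva: v² = μ(2/r − 1/a) = 3.986×10¹⁴ × (1.285×10⁻⁷ − 8.561×10⁻⁸) = 1.709×10⁷ m²/s².
v = 4134 m/s.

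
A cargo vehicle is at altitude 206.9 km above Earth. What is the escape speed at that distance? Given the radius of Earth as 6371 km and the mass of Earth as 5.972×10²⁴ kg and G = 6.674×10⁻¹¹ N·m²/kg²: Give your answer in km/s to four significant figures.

μ = GM = 6.674×10⁻¹¹ × 5.972×10²⁴ = 3.986×10¹⁴ m³/s².
r = 6371 + 206.9 = 6577.9 km = 6.5779×10⁶ m.
Escape speed v_esc = √(2μ/r) = √(2 × 3.986×10¹⁴ / 6.578×10⁶) = √(1.212×10⁸) = 11010 m/s.
= 11.01 km/s.

v_esc ≈ 11.01 km/s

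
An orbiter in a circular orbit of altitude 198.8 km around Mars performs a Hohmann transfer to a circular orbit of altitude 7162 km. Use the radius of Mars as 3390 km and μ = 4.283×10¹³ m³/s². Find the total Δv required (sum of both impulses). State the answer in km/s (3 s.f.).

r₁ = 3390 + 198.8 = 3588.8 km = 3.5888×10⁶ m.
r₂ = 3390 + 7162 = 10552 km = 1.0552×10⁷ m.
Transfer ellipse a_t = (r₁ + r₂)/2 = 7.070×10⁶ m.
At r₁: circular v_c1 = √(μ/r₁) = 3455 m/s; transfer-periapsis v_p = √[μ(2/r₁ − 1/a_t)] = 4220 m/s.
Δv₁ = v_p − v_c1 = 765.7 m/s.
At r₂: circular v_c2 = √(μ/r₂) = 2015 m/s; transfer-apoapsis v_a = √[μ(2/r₂ − 1/a_t)] = 1435 m/s.
Δv₂ = v_c2 − v_a = 579.3 m/s.
Total Δv = Δv₁ + Δv₂ = 1345 m/s = 1.345 km/s.

Δv_total ≈ 1.35 km/s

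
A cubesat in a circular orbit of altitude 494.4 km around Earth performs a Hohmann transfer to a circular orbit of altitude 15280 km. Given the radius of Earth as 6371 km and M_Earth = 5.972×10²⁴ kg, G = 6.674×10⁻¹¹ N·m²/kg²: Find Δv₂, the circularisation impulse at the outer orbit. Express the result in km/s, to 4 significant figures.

μ = GM = 6.674×10⁻¹¹ × 5.972×10²⁴ = 3.986×10¹⁴ m³/s².
r₁ = 6371 + 494.4 = 6865.4 km = 6.8654×10⁶ m.
r₂ = 6371 + 15280 = 21651 km = 2.1651×10⁷ m.
Transfer ellipse a_t = (r₁ + r₂)/2 = 1.426×10⁷ m.
At r₁: circular v_c1 = √(μ/r₁) = 7619 m/s; transfer-perigee v_p = √[μ(2/r₁ − 1/a_t)] = 9389 m/s.
At r₂: circular v_c2 = √(μ/r₂) = 4291 m/s; transfer-apogee v_a = √[μ(2/r₂ − 1/a_t)] = 2977 m/s.
Δv₂ = v_c2 − v_a = 1313 m/s.
= 1.313 km/s.

Δv ≈ 1.313 km/s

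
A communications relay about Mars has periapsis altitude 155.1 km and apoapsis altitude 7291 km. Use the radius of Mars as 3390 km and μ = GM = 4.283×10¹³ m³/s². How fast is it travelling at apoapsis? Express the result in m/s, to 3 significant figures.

v ≈ 1410 m/s

r_p = 3390 + 155.1 = 3545.1 km = 3.5451×10⁶ m.
r_a = 3390 + 7291 = 10681 km = 1.0681×10⁷ m.
Semi-major axis a = (r_p + r_a)/2 = 7113.1 km = 7.113×10⁶ m.
Vis-viva: v² = μ(2/r − 1/a) = 4.283×10¹³ × (1.872×10⁻⁷ − 1.406×10⁻⁷) = 1.999×10⁶ m²/s².
v = 1414 m/s.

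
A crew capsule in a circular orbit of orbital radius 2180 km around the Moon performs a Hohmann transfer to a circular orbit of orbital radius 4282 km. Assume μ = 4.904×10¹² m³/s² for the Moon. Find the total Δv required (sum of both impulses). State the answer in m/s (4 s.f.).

r₁ = 2180 km = 2.180×10⁶ m.
r₂ = 4282 km = 4.282×10⁶ m.
Transfer ellipse a_t = (r₁ + r₂)/2 = 3.231×10⁶ m.
At r₁: circular v_c1 = √(μ/r₁) = 1500 m/s; transfer-perilune v_p = √[μ(2/r₁ − 1/a_t)] = 1727 m/s.
Δv₁ = v_p − v_c1 = 226.8 m/s.
At r₂: circular v_c2 = √(μ/r₂) = 1070 m/s; transfer-apolune v_a = √[μ(2/r₂ − 1/a_t)] = 879.0 m/s.
Δv₂ = v_c2 − v_a = 191.1 m/s.
Total Δv = Δv₁ + Δv₂ = 417.9 m/s.

Δv_total ≈ 417.9 m/s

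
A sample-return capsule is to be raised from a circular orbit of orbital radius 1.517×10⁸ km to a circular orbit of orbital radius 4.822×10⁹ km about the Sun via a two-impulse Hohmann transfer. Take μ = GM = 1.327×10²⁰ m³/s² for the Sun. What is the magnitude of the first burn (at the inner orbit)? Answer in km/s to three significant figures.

Δv ≈ 11.6 km/s

r₁ = 1.517×10⁸ km = 1.517×10¹¹ m.
r₂ = 4.822×10⁹ km = 4.822×10¹² m.
Transfer ellipse a_t = (r₁ + r₂)/2 = 2.487×10¹² m.
At r₁: circular v_c1 = √(μ/r₁) = 29580 m/s; transfer-perihelion v_p = √[μ(2/r₁ − 1/a_t)] = 41180 m/s.
Δv₁ = v_p − v_c1 = 11610 m/s.
= 11.61 km/s.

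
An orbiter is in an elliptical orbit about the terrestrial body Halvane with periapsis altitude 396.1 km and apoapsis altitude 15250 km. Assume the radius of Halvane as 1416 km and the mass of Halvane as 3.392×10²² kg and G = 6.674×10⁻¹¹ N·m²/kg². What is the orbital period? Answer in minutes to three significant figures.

T ≈ 1950 minutes

μ = GM = 6.674×10⁻¹¹ × 3.392×10²² = 2.264×10¹² m³/s².
r_p = 1416 + 396.1 = 1812.1 km = 1.8121×10⁶ m.
r_a = 1416 + 15250 = 16666 km = 1.6666×10⁷ m.
Semi-major axis a = (r_p + r_a)/2 = (1812.1 + 16666)/2 = 9239.0 km = 9.239×10⁶ m.
By Kepler's third law T = 2π√(a³/μ) = 2π × 1.866×10⁴ = 1.173×10⁵ s.
= 1955 minutes.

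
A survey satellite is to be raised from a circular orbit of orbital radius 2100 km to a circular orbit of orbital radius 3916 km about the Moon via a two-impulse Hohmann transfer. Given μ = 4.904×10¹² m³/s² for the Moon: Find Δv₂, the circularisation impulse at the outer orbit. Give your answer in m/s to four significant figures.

r₁ = 2100 km = 2.100×10⁶ m.
r₂ = 3916 km = 3.916×10⁶ m.
Transfer ellipse a_t = (r₁ + r₂)/2 = 3.008×10⁶ m.
At r₁: circular v_c1 = √(μ/r₁) = 1528 m/s; transfer-perilune v_p = √[μ(2/r₁ − 1/a_t)] = 1744 m/s.
At r₂: circular v_c2 = √(μ/r₂) = 1119 m/s; transfer-apolune v_a = √[μ(2/r₂ − 1/a_t)] = 935.0 m/s.
Δv₂ = v_c2 − v_a = 184.0 m/s.

Δv ≈ 184.0 m/s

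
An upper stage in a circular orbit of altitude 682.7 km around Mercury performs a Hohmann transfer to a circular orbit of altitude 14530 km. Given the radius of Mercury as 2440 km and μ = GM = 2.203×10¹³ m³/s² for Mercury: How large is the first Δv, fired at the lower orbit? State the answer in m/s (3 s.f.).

Δv ≈ 796 m/s

r₁ = 2440 + 682.7 = 3122.7 km = 3.1227×10⁶ m.
r₂ = 2440 + 14530 = 16970 km = 1.6970×10⁷ m.
Transfer ellipse a_t = (r₁ + r₂)/2 = 1.005×10⁷ m.
At r₁: circular v_c1 = √(μ/r₁) = 2656 m/s; transfer-periherm v_p = √[μ(2/r₁ − 1/a_t)] = 3452 m/s.
Δv₁ = v_p − v_c1 = 796.0 m/s.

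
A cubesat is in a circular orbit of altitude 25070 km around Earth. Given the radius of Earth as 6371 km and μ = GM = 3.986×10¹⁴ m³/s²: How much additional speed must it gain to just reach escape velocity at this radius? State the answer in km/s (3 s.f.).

Δv ≈ 1.47 km/s

r = 6371 + 25070 = 31441 km = 3.1441×10⁷ m.
Circular speed v_c = √(μ/r) = 3561 m/s.
Escape speed v_esc = √(2μ/r) = √2 × v_c = 5035 m/s.
Δv = v_esc − v_c = 1475 m/s = 1.475 km/s.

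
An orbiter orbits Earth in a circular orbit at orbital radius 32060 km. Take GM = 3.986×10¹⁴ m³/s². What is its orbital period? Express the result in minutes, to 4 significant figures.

T ≈ 952.1 minutes

r = 32060 km = 3.206×10⁷ m.
Kepler's third law: T = 2π√(r³/μ) = 2π√((3.206×10⁷)³ / 3.986×10¹⁴).
r³/μ = 8.267×10⁷ s², so T = 2π × 9.092×10³ = 5.713×10⁴ s.
Converting: 5.713×10⁴ s ÷ 60.00 = 952.1 minutes.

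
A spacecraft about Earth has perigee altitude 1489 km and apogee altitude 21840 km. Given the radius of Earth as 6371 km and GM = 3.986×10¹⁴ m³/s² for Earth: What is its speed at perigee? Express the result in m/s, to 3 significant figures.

r_p = 6371 + 1489 = 7860.0 km = 7.8600×10⁶ m.
r_a = 6371 + 21840 = 28211 km = 2.8211×10⁷ m.
Semi-major axis a = (r_p + r_a)/2 = 18036 km = 1.804×10⁷ m.
Vis-viva: v² = μ(2/r − 1/a) = 3.986×10¹⁴ × (2.545×10⁻⁷ − 5.545×10⁻⁸) = 7.932×10⁷ m²/s².
v = 8906 m/s.

v ≈ 8910 m/s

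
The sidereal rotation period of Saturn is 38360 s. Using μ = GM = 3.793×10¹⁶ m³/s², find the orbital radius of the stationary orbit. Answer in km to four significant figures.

r_sync ≈ 1.122×10⁵ km

A synchronous orbit has period T, so by Kepler's third law a = (μT²/4π²)^(1/3).
μT²/4π² = 3.793×10¹⁶ × (3.836×10⁴)² / 39.48 = 1.414×10²⁴ m³.
a = 1.122×10⁸ m = 1.1223×10⁵ km.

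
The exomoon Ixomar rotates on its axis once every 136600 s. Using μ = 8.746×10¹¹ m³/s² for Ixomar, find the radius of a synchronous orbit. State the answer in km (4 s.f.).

r_sync ≈ 7449 km

A synchronous orbit has period T, so by Kepler's third law a = (μT²/4π²)^(1/3).
μT²/4π² = 8.746×10¹¹ × (1.366×10⁵)² / 39.48 = 4.134×10²⁰ m³.
a = 7.449×10⁶ m = 7449.3 km.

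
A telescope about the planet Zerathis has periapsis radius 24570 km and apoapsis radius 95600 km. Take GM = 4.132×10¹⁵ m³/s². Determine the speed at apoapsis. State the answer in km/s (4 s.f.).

v ≈ 4.204 km/s

Semi-major axis a = (r_p + r_a)/2 = 60085 km = 6.008×10⁷ m.
Vis-viva: v² = μ(2/r − 1/a) = 4.132×10¹⁵ × (2.092×10⁻⁸ − 1.664×10⁻⁸) = 1.767×10⁷ m²/s².
v = 4204 m/s = 4.204 km/s.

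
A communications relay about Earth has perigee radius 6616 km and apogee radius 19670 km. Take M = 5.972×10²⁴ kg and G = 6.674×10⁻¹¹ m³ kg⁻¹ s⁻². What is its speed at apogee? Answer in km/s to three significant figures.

μ = GM = 6.674×10⁻¹¹ × 5.972×10²⁴ = 3.986×10¹⁴ m³/s².
Semi-major axis a = (r_p + r_a)/2 = 13143 km = 1.314×10⁷ m.
Vis-viva: v² = μ(2/r − 1/a) = 3.986×10¹⁴ × (1.017×10⁻⁷ − 7.609×10⁻⁸) = 1.020×10⁷ m²/s².
v = 3194 m/s = 3.194 km/s.

v ≈ 3.19 km/s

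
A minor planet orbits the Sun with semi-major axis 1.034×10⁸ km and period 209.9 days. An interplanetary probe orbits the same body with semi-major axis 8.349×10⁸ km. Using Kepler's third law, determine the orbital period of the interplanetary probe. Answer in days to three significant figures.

Kepler's third law: T² ∝ a³, so T₂ = T₁ (a₂/a₁)^(3/2).
a₂/a₁ = 8.074, (a₂/a₁)^(3/2) = 22.94.
T₂ = 209.9 × 22.94 = 4816 days.

T₂ ≈ 4820 days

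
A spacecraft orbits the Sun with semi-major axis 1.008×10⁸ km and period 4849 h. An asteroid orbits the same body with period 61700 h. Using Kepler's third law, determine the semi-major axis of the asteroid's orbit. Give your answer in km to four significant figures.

a₂ ≈ 5.494×10⁸ km

Kepler's third law: a³ ∝ T², so a₂ = a₁ (T₂/T₁)^(2/3).
T₂/T₁ = 12.72, (T₂/T₁)^(2/3) = 5.450.
a₂ = 1.008×10⁸ × 5.450 = 5.494×10⁸ km.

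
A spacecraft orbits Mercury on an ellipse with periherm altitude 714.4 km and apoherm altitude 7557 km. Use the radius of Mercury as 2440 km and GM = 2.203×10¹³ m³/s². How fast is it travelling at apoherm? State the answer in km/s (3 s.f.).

r_p = 2440 + 714.4 = 3154.4 km = 3.1544×10⁶ m.
r_a = 2440 + 7557 = 9997.0 km = 9.9970×10⁶ m.
Semi-major axis a = (r_p + r_a)/2 = 6575.7 km = 6.576×10⁶ m.
Vis-viva: v² = μ(2/r − 1/a) = 2.203×10¹³ × (2.001×10⁻⁷ − 1.521×10⁻⁷) = 1.057×10⁶ m²/s².
v = 1028 m/s = 1.028 km/s.

v ≈ 1.03 km/s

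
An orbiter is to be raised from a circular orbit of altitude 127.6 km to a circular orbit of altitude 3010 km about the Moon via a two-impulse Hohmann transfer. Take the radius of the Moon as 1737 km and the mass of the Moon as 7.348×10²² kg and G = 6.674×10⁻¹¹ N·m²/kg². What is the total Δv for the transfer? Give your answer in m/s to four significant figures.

μ = GM = 6.674×10⁻¹¹ × 7.348×10²² = 4.904×10¹² m³/s².
r₁ = 1737 + 127.6 = 1864.6 km = 1.8646×10⁶ m.
r₂ = 1737 + 3010 = 4747.0 km = 4.7470×10⁶ m.
Transfer ellipse a_t = (r₁ + r₂)/2 = 3.306×10⁶ m.
At r₁: circular v_c1 = √(μ/r₁) = 1622 m/s; transfer-perilune v_p = √[μ(2/r₁ − 1/a_t)] = 1943 m/s.
Δv₁ = v_p − v_c1 = 321.6 m/s.
At r₂: circular v_c2 = √(μ/r₂) = 1016 m/s; transfer-apolune v_a = √[μ(2/r₂ − 1/a_t)] = 763.3 m/s.
Δv₂ = v_c2 − v_a = 253.1 m/s.
Total Δv = Δv₁ + Δv₂ = 574.7 m/s.

Δv_total ≈ 574.7 m/s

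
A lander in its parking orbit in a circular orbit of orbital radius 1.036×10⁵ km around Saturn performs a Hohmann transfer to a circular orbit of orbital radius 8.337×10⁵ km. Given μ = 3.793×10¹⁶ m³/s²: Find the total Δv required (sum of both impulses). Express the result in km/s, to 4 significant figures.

r₁ = 1.036×10⁵ km = 1.036×10⁸ m.
r₂ = 8.337×10⁵ km = 8.337×10⁸ m.
Transfer ellipse a_t = (r₁ + r₂)/2 = 4.686×10⁸ m.
At r₁: circular v_c1 = √(μ/r₁) = 19130 m/s; transfer-perikrone v_p = √[μ(2/r₁ − 1/a_t)] = 25520 m/s.
Δv₁ = v_p − v_c1 = 6386 m/s.
At r₂: circular v_c2 = √(μ/r₂) = 6745 m/s; transfer-apokrone v_a = √[μ(2/r₂ − 1/a_t)] = 3171 m/s.
Δv₂ = v_c2 − v_a = 3574 m/s.
Total Δv = Δv₁ + Δv₂ = 9960 m/s = 9.960 km/s.

Δv_total ≈ 9.960 km/s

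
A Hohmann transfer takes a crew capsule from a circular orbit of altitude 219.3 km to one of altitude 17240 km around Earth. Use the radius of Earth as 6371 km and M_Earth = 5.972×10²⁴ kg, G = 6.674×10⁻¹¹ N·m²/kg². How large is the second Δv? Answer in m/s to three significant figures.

Δv ≈ 1390 m/s

μ = GM = 6.674×10⁻¹¹ × 5.972×10²⁴ = 3.986×10¹⁴ m³/s².
r₁ = 6371 + 219.3 = 6590.3 km = 6.5903×10⁶ m.
r₂ = 6371 + 17240 = 23611 km = 2.3611×10⁷ m.
Transfer ellipse a_t = (r₁ + r₂)/2 = 1.510×10⁷ m.
At r₁: circular v_c1 = √(μ/r₁) = 7777 m/s; transfer-perigee v_p = √[μ(2/r₁ − 1/a_t)] = 9724 m/s.
At r₂: circular v_c2 = √(μ/r₂) = 4109 m/s; transfer-apogee v_a = √[μ(2/r₂ − 1/a_t)] = 2714 m/s.
Δv₂ = v_c2 − v_a = 1394 m/s.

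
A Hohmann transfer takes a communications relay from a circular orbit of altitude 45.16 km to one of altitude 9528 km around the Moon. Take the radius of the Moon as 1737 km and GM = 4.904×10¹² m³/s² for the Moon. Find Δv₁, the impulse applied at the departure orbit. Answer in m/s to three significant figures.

r₁ = 1737 + 45.16 = 1782.2 km = 1.7822×10⁶ m.
r₂ = 1737 + 9528 = 11265 km = 1.1265×10⁷ m.
Transfer ellipse a_t = (r₁ + r₂)/2 = 6.524×10⁶ m.
At r₁: circular v_c1 = √(μ/r₁) = 1659 m/s; transfer-perilune v_p = √[μ(2/r₁ − 1/a_t)] = 2180 m/s.
Δv₁ = v_p − v_c1 = 521.0 m/s.

Δv ≈ 521 m/s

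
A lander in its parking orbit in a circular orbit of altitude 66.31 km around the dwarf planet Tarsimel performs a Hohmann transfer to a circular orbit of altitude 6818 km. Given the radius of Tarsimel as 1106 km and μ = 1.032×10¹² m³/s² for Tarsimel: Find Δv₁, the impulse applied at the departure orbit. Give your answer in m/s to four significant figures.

r₁ = 1106 + 66.31 = 1172.3 km = 1.1723×10⁶ m.
r₂ = 1106 + 6818 = 7924.0 km = 7.9240×10⁶ m.
Transfer ellipse a_t = (r₁ + r₂)/2 = 4.548×10⁶ m.
At r₁: circular v_c1 = √(μ/r₁) = 938.3 m/s; transfer-periapsis v_p = √[μ(2/r₁ − 1/a_t)] = 1238 m/s.
Δv₁ = v_p − v_c1 = 300.2 m/s.

Δv ≈ 300.2 m/s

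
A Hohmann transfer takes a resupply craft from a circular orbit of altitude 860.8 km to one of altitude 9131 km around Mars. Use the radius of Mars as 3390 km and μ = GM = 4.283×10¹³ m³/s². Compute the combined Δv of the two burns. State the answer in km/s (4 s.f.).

r₁ = 3390 + 860.8 = 4250.8 km = 4.2508×10⁶ m.
r₂ = 3390 + 9131 = 12521 km = 1.2521×10⁷ m.
Transfer ellipse a_t = (r₁ + r₂)/2 = 8.386×10⁶ m.
At r₁: circular v_c1 = √(μ/r₁) = 3174 m/s; transfer-periapsis v_p = √[μ(2/r₁ − 1/a_t)] = 3879 m/s.
Δv₁ = v_p − v_c1 = 704.4 m/s.
At r₂: circular v_c2 = √(μ/r₂) = 1850 m/s; transfer-apoapsis v_a = √[μ(2/r₂ − 1/a_t)] = 1317 m/s.
Δv₂ = v_c2 − v_a = 532.7 m/s.
Total Δv = Δv₁ + Δv₂ = 1237 m/s = 1.237 km/s.

Δv_total ≈ 1.237 km/s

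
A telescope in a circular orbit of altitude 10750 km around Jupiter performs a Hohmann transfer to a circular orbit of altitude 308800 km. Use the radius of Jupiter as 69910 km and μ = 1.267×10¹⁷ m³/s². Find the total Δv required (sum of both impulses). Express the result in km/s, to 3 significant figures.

Δv_total ≈ 18.7 km/s

r₁ = 69910 + 10750 = 80660 km = 8.0660×10⁷ m.
r₂ = 69910 + 308800 = 378710 km = 3.7871×10⁸ m.
Transfer ellipse a_t = (r₁ + r₂)/2 = 2.297×10⁸ m.
At r₁: circular v_c1 = √(μ/r₁) = 39630 m/s; transfer-perijove v_p = √[μ(2/r₁ − 1/a_t)] = 50890 m/s.
Δv₁ = v_p − v_c1 = 11260 m/s.
At r₂: circular v_c2 = √(μ/r₂) = 18290 m/s; transfer-apojove v_a = √[μ(2/r₂ − 1/a_t)] = 10840 m/s.
Δv₂ = v_c2 − v_a = 7452 m/s.
Total Δv = Δv₁ + Δv₂ = 18710 m/s = 18.71 km/s.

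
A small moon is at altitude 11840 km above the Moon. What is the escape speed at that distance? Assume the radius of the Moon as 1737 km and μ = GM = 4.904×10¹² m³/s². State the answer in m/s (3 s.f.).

v_esc ≈ 850 m/s

r = 1737 + 11840 = 13577 km = 1.3577×10⁷ m.
Escape speed v_esc = √(2μ/r) = √(2 × 4.904×10¹² / 1.358×10⁷) = √(7.224×10⁵) = 849.9 m/s.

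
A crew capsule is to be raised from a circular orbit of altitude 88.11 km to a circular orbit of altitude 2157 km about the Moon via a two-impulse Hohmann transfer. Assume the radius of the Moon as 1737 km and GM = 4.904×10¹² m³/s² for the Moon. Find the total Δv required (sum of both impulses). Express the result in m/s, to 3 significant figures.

Δv_total ≈ 499 m/s

r₁ = 1737 + 88.11 = 1825.1 km = 1.8251×10⁶ m.
r₂ = 1737 + 2157 = 3894.0 km = 3.8940×10⁶ m.
Transfer ellipse a_t = (r₁ + r₂)/2 = 2.860×10⁶ m.
At r₁: circular v_c1 = √(μ/r₁) = 1639 m/s; transfer-perilune v_p = √[μ(2/r₁ − 1/a_t)] = 1913 m/s.
Δv₁ = v_p − v_c1 = 273.6 m/s.
At r₂: circular v_c2 = √(μ/r₂) = 1122 m/s; transfer-apolune v_a = √[μ(2/r₂ − 1/a_t)] = 896.5 m/s.
Δv₂ = v_c2 − v_a = 225.7 m/s.
Total Δv = Δv₁ + Δv₂ = 499.3 m/s.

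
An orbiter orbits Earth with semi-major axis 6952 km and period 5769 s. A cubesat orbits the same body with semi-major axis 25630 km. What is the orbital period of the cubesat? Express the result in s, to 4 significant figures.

T₂ ≈ 40840 s

Kepler's third law: T² ∝ a³, so T₂ = T₁ (a₂/a₁)^(3/2).
a₂/a₁ = 3.687, (a₂/a₁)^(3/2) = 7.079.
T₂ = 5769 × 7.079 = 40840 s.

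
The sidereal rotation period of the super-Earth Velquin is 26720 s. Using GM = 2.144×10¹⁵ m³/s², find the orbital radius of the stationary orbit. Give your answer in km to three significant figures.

A synchronous orbit has period T, so by Kepler's third law a = (μT²/4π²)^(1/3).
μT²/4π² = 2.144×10¹⁵ × (2.672×10⁴)² / 39.48 = 3.877×10²² m³.
a = 3.385×10⁷ m = 33846 km.

r_sync ≈ 33800 km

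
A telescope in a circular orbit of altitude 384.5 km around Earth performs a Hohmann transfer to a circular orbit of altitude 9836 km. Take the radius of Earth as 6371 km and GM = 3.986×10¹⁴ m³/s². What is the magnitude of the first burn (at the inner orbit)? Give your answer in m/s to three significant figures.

r₁ = 6371 + 384.5 = 6755.5 km = 6.7555×10⁶ m.
r₂ = 6371 + 9836 = 16207 km = 1.6207×10⁷ m.
Transfer ellipse a_t = (r₁ + r₂)/2 = 1.148×10⁷ m.
At r₁: circular v_c1 = √(μ/r₁) = 7681 m/s; transfer-perigee v_p = √[μ(2/r₁ − 1/a_t)] = 9126 m/s.
Δv₁ = v_p − v_c1 = 1445 m/s.

Δv ≈ 1440 m/s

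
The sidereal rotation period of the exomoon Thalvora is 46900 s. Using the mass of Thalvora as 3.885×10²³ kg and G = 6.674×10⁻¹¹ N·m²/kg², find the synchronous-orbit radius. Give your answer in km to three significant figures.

r_sync ≈ 11300 km

μ = GM = 6.674×10⁻¹¹ × 3.885×10²³ = 2.593×10¹³ m³/s².
A synchronous orbit has period T, so by Kepler's third law a = (μT²/4π²)^(1/3).
μT²/4π² = 2.593×10¹³ × (4.690×10⁴)² / 39.48 = 1.445×10²¹ m³.
a = 1.130×10⁷ m = 11305 km.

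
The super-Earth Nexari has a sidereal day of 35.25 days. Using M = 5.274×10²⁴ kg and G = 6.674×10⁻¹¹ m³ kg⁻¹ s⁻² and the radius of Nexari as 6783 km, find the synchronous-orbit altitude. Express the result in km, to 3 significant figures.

h_sync ≈ 4.29×10⁵ km

μ = GM = 6.674×10⁻¹¹ × 5.274×10²⁴ = 3.520×10¹⁴ m³/s².
T = 35.25 days = 3.046×10⁶ s.
A synchronous orbit has period T, so by Kepler's third law a = (μT²/4π²)^(1/3).
μT²/4π² = 3.520×10¹⁴ × (3.046×10⁶)² / 39.48 = 8.270×10²⁵ m³.
a = 4.357×10⁸ m = 4.3568×10⁵ km.
Altitude h = a − R = 4.3568×10⁵ − 6783 = 4.2890×10⁵ km.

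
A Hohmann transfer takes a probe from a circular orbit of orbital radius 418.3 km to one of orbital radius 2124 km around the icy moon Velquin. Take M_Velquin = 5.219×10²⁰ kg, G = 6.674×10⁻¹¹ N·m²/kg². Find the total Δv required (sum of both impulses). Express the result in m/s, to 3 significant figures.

Δv_total ≈ 139 m/s

μ = GM = 6.674×10⁻¹¹ × 5.219×10²⁰ = 3.483×10¹⁰ m³/s².
r₁ = 418.3 km = 4.183×10⁵ m.
r₂ = 2124 km = 2.124×10⁶ m.
Transfer ellipse a_t = (r₁ + r₂)/2 = 1.271×10⁶ m.
At r₁: circular v_c1 = √(μ/r₁) = 288.6 m/s; transfer-periapsis v_p = √[μ(2/r₁ − 1/a_t)] = 373.0 m/s.
Δv₁ = v_p − v_c1 = 84.45 m/s.
At r₂: circular v_c2 = √(μ/r₂) = 128.1 m/s; transfer-apoapsis v_a = √[μ(2/r₂ − 1/a_t)] = 73.46 m/s.
Δv₂ = v_c2 − v_a = 54.60 m/s.
Total Δv = Δv₁ + Δv₂ = 139.0 m/s.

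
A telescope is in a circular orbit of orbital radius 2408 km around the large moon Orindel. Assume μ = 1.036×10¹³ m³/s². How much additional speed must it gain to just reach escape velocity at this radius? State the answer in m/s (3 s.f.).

Δv ≈ 859 m/s

r = 2408 km = 2.408×10⁶ m.
Circular speed v_c = √(μ/r) = 2074 m/s.
Escape speed v_esc = √(2μ/r) = √2 × v_c = 2933 m/s.
Δv = v_esc − v_c = 859.2 m/s.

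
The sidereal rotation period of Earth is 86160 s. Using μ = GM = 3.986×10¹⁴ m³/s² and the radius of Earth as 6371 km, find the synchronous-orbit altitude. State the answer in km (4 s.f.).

h_sync ≈ 35790 km

A synchronous orbit has period T, so by Kepler's third law a = (μT²/4π²)^(1/3).
μT²/4π² = 3.986×10¹⁴ × (8.616×10⁴)² / 39.48 = 7.495×10²² m³.
a = 4.216×10⁷ m = 42163 km.
Altitude h = a − R = 42163 − 6371 = 35792 km.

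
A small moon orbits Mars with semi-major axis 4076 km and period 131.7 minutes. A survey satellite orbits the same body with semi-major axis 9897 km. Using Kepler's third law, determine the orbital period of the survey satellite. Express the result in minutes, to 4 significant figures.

T₂ ≈ 498.3 minutes

Kepler's third law: T² ∝ a³, so T₂ = T₁ (a₂/a₁)^(3/2).
a₂/a₁ = 2.428, (a₂/a₁)^(3/2) = 3.784.
T₂ = 131.7 × 3.784 = 498.3 minutes.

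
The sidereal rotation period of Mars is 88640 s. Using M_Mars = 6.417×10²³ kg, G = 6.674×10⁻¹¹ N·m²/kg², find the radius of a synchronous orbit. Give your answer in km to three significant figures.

μ = GM = 6.674×10⁻¹¹ × 6.417×10²³ = 4.283×10¹³ m³/s².
A synchronous orbit has period T, so by Kepler's third law a = (μT²/4π²)^(1/3).
μT²/4π² = 4.283×10¹³ × (8.864×10⁴)² / 39.48 = 8.524×10²¹ m³.
a = 2.043×10⁷ m = 20427 km.

r_sync ≈ 20400 km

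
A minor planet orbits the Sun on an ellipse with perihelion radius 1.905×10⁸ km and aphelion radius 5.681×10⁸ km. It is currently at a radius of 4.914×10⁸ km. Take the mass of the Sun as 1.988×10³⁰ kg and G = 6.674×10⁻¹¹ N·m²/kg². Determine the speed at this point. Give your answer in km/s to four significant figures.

μ = GM = 6.674×10⁻¹¹ × 1.988×10³⁰ = 1.327×10²⁰ m³/s².
Semi-major axis a = (r_p + r_a)/2 = 3.7930×10⁸ km = 3.793×10¹¹ m.
Vis-viva: v² = μ(2/r − 1/a) = 1.327×10²⁰ × (4.070×10⁻¹² − 2.636×10⁻¹²) = 1.902×10⁸ m²/s².
v = 13790 m/s = 13.79 km/s.

v ≈ 13.79 km/s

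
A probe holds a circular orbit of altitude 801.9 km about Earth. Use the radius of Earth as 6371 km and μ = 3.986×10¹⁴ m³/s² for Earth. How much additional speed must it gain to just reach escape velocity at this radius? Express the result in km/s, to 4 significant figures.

r = 6371 + 801.9 = 7172.9 km = 7.1729×10⁶ m.
Circular speed v_c = √(μ/r) = 7455 m/s.
Escape speed v_esc = √(2μ/r) = √2 × v_c = 10540 m/s.
Δv = v_esc − v_c = 3088 m/s = 3.088 km/s.

Δv ≈ 3.088 km/s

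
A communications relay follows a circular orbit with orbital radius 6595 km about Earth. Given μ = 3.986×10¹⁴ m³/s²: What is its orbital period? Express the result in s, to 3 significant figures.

r = 6595 km = 6.595×10⁶ m.
Kepler's third law: T = 2π√(r³/μ) = 2π√((6.595×10⁶)³ / 3.986×10¹⁴).
r³/μ = 7.196×10⁵ s², so T = 2π × 8.483×10² = 5.330×10³ s.

T ≈ 5330 s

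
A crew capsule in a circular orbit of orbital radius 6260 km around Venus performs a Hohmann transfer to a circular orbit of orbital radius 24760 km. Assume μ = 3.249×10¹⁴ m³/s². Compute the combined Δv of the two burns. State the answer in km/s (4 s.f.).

Δv_total ≈ 3.219 km/s

r₁ = 6260 km = 6.260×10⁶ m.
r₂ = 24760 km = 2.476×10⁷ m.
Transfer ellipse a_t = (r₁ + r₂)/2 = 1.551×10⁷ m.
At r₁: circular v_c1 = √(μ/r₁) = 7204 m/s; transfer-periapsis v_p = √[μ(2/r₁ − 1/a_t)] = 9102 m/s.
Δv₁ = v_p − v_c1 = 1898 m/s.
At r₂: circular v_c2 = √(μ/r₂) = 3622 m/s; transfer-apoapsis v_a = √[μ(2/r₂ − 1/a_t)] = 2301 m/s.
Δv₂ = v_c2 − v_a = 1321 m/s.
Total Δv = Δv₁ + Δv₂ = 3219 m/s = 3.219 km/s.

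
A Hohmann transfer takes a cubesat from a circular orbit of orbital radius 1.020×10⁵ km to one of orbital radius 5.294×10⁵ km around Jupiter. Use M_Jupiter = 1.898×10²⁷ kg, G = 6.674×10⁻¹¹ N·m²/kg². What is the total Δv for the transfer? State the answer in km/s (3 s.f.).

Δv_total ≈ 17.1 km/s

μ = GM = 6.674×10⁻¹¹ × 1.898×10²⁷ = 1.267×10¹⁷ m³/s².
r₁ = 1.020×10⁵ km = 1.020×10⁸ m.
r₂ = 5.294×10⁵ km = 5.294×10⁸ m.
Transfer ellipse a_t = (r₁ + r₂)/2 = 3.157×10⁸ m.
At r₁: circular v_c1 = √(μ/r₁) = 35240 m/s; transfer-perijove v_p = √[μ(2/r₁ − 1/a_t)] = 45630 m/s.
Δv₁ = v_p − v_c1 = 10390 m/s.
At r₂: circular v_c2 = √(μ/r₂) = 15470 m/s; transfer-apojove v_a = √[μ(2/r₂ − 1/a_t)] = 8792 m/s.
Δv₂ = v_c2 − v_a = 6676 m/s.
Total Δv = Δv₁ + Δv₂ = 17070 m/s = 17.07 km/s.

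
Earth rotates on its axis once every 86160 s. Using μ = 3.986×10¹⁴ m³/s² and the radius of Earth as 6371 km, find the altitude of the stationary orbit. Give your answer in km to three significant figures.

A synchronous orbit has period T, so by Kepler's third law a = (μT²/4π²)^(1/3).
μT²/4π² = 3.986×10¹⁴ × (8.616×10⁴)² / 39.48 = 7.495×10²² m³.
a = 4.216×10⁷ m = 42163 km.
Altitude h = a − R = 42163 − 6371 = 35792 km.

h_sync ≈ 35800 km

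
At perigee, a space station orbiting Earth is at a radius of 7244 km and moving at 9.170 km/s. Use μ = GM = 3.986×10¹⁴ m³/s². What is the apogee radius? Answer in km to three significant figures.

apogee radius ≈ 23500 km

r_p = 7.244×10⁶ m.
Specific energy ε = v²/2 − μ/r = -1.298×10⁷ J/kg, so a = −μ/(2ε) = 1.535×10⁷ m.
The apsides satisfy r_p + r_a = 2a, so the apogee radius is 2a − r_p = 2.346×10⁷ m = 23464 km.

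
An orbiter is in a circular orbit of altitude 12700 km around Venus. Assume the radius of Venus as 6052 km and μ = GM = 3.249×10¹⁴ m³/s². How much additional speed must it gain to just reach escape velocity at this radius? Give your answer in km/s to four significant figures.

r = 6052 + 12700 = 18752 km = 1.8752×10⁷ m.
Circular speed v_c = √(μ/r) = 4162 m/s.
Escape speed v_esc = √(2μ/r) = √2 × v_c = 5887 m/s.
Δv = v_esc − v_c = 1724 m/s = 1.724 km/s.

Δv ≈ 1.724 km/s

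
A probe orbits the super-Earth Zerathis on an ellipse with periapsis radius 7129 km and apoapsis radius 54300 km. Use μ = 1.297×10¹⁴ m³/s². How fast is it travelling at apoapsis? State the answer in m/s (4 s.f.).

Semi-major axis a = (r_p + r_a)/2 = 30714 km = 3.071×10⁷ m.
Vis-viva: v² = μ(2/r − 1/a) = 1.297×10¹⁴ × (3.683×10⁻⁸ − 3.256×10⁻⁸) = 5.544×10⁵ m²/s².
v = 744.6 m/s.

v ≈ 744.6 m/s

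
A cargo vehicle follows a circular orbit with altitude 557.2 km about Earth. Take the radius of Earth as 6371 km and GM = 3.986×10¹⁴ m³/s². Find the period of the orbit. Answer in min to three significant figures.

T ≈ 95.7 min

r = 6371 + 557.2 = 6928.2 km = 6.9282×10⁶ m.
Kepler's third law: T = 2π√(r³/μ) = 2π√((6.928×10⁶)³ / 3.986×10¹⁴).
r³/μ = 8.343×10⁵ s², so T = 2π × 9.134×10² = 5.739×10³ s.
Converting: 5.739×10³ s ÷ 60.00 = 95.65 min.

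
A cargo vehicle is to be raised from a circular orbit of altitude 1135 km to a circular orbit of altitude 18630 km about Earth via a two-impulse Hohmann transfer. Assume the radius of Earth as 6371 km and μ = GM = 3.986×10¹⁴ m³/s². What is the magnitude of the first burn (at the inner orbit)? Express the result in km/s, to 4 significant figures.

Δv ≈ 1.751 km/s

r₁ = 6371 + 1135 = 7506.0 km = 7.5060×10⁶ m.
r₂ = 6371 + 18630 = 25001 km = 2.5001×10⁷ m.
Transfer ellipse a_t = (r₁ + r₂)/2 = 1.625×10⁷ m.
At r₁: circular v_c1 = √(μ/r₁) = 7287 m/s; transfer-perigee v_p = √[μ(2/r₁ − 1/a_t)] = 9038 m/s.
Δv₁ = v_p − v_c1 = 1751 m/s.
= 1.751 km/s.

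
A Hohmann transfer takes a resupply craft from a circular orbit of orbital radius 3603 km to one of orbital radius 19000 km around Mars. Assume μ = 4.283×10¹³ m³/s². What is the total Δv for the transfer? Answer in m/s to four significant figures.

Δv_total ≈ 1676 m/s

r₁ = 3603 km = 3.603×10⁶ m.
r₂ = 19000 km = 1.900×10⁷ m.
Transfer ellipse a_t = (r₁ + r₂)/2 = 1.130×10⁷ m.
At r₁: circular v_c1 = √(μ/r₁) = 3448 m/s; transfer-periapsis v_p = √[μ(2/r₁ − 1/a_t)] = 4470 m/s.
Δv₁ = v_p − v_c1 = 1023 m/s.
At r₂: circular v_c2 = √(μ/r₂) = 1501 m/s; transfer-apoapsis v_a = √[μ(2/r₂ − 1/a_t)] = 847.7 m/s.
Δv₂ = v_c2 − v_a = 653.7 m/s.
Total Δv = Δv₁ + Δv₂ = 1676 m/s.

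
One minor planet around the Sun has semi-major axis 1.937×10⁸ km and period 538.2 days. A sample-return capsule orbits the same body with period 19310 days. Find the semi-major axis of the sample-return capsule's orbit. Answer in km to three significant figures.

a₂ ≈ 2.11×10⁹ km

Kepler's third law: a³ ∝ T², so a₂ = a₁ (T₂/T₁)^(2/3).
T₂/T₁ = 35.88, (T₂/T₁)^(2/3) = 10.88.
a₂ = 1.937×10⁸ × 10.88 = 2.107×10⁹ km.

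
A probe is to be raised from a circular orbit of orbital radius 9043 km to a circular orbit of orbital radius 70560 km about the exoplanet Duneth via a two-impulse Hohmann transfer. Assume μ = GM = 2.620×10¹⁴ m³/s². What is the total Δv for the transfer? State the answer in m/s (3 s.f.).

Δv_total ≈ 2790 m/s

r₁ = 9043 km = 9.043×10⁶ m.
r₂ = 70560 km = 7.056×10⁷ m.
Transfer ellipse a_t = (r₁ + r₂)/2 = 3.980×10⁷ m.
At r₁: circular v_c1 = √(μ/r₁) = 5383 m/s; transfer-periapsis v_p = √[μ(2/r₁ − 1/a_t)] = 7167 m/s.
Δv₁ = v_p − v_c1 = 1784 m/s.
At r₂: circular v_c2 = √(μ/r₂) = 1927 m/s; transfer-apoapsis v_a = √[μ(2/r₂ − 1/a_t)] = 918.5 m/s.
Δv₂ = v_c2 − v_a = 1008 m/s.
Total Δv = Δv₁ + Δv₂ = 2793 m/s.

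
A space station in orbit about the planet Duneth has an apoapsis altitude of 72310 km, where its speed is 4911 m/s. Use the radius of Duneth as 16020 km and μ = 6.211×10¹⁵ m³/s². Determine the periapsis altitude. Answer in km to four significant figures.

r_a = 16020 + 72310 = 88330 km = 8.833×10⁷ m.
Specific energy ε = v²/2 − μ/r = -5.826×10⁷ J/kg, so a = −μ/(2ε) = 5.331×10⁷ m.
The apsides satisfy r_p + r_a = 2a, so the periapsis radius is 2a − r_a = 1.828×10⁷ m = 18284 km.
Periapsis altitude = 18284 − 16020 = 2264.0 km.

periapsis altitude ≈ 2264 km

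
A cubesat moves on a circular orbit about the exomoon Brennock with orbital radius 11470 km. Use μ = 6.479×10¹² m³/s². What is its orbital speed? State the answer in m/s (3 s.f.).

r = 11470 km = 1.147×10⁷ m.
For a circular orbit v = √(μ/r) = √(6.479×10¹² / 1.147×10⁷) = √(5.649×10⁵) = 751.6 m/s.

v ≈ 752 m/s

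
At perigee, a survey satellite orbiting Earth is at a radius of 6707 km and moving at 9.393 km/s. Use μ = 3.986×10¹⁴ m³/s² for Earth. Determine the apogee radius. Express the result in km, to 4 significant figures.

r_p = 6.707×10⁶ m.
Specific energy ε = v²/2 − μ/r = -1.532×10⁷ J/kg, so a = −μ/(2ε) = 1.301×10⁷ m.
The apsides satisfy r_p + r_a = 2a, so the apogee radius is 2a − r_p = 1.932×10⁷ m = 19318 km.

apogee radius ≈ 19320 km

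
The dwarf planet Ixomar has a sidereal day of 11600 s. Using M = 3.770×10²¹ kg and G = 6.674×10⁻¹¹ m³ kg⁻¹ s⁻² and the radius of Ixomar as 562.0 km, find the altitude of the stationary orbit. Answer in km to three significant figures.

h_sync ≈ 388 km

μ = GM = 6.674×10⁻¹¹ × 3.770×10²¹ = 2.516×10¹¹ m³/s².
A synchronous orbit has period T, so by Kepler's third law a = (μT²/4π²)^(1/3).
μT²/4π² = 2.516×10¹¹ × (1.160×10⁴)² / 39.48 = 8.576×10¹⁷ m³.
a = 9.501×10⁵ m = 950.08 km.
Altitude h = a − R = 950.08 − 562.0 = 388.08 km.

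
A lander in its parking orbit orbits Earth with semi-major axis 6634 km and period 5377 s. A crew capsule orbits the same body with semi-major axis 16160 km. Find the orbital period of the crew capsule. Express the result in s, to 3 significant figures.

Kepler's third law: T² ∝ a³, so T₂ = T₁ (a₂/a₁)^(3/2).
a₂/a₁ = 2.436, (a₂/a₁)^(3/2) = 3.802.
T₂ = 5377 × 3.802 = 20440 s.

T₂ ≈ 20400 s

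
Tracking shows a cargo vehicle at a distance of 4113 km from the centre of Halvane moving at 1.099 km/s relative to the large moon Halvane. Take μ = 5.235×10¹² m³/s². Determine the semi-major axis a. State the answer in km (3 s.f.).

a ≈ 3910 km

r = 4.113×10⁶ m.
Vis-viva rearranged: 1/a = 2/r − v²/μ = 4.863×10⁻⁷ − 2.307×10⁻⁷ = 2.555×10⁻⁷ m⁻¹.
a = 3.913×10⁶ m = 3913.2 km.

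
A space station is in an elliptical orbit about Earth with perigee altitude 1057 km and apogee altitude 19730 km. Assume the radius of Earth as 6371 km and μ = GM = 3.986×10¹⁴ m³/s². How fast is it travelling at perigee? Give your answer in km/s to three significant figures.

r_p = 6371 + 1057 = 7428.0 km = 7.4280×10⁶ m.
r_a = 6371 + 19730 = 26101 km = 2.6101×10⁷ m.
Semi-major axis a = (r_p + r_a)/2 = 16764 km = 1.676×10⁷ m.
Vis-viva: v² = μ(2/r − 1/a) = 3.986×10¹⁴ × (2.693×10⁻⁷ − 5.965×10⁻⁸) = 8.355×10⁷ m²/s².
v = 9140 m/s = 9.140 km/s.

v ≈ 9.14 km/s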